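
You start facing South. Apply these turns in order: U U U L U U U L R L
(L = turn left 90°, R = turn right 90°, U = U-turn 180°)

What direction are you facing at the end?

Start: South
  U (U-turn (180°)) -> North
  U (U-turn (180°)) -> South
  U (U-turn (180°)) -> North
  L (left (90° counter-clockwise)) -> West
  U (U-turn (180°)) -> East
  U (U-turn (180°)) -> West
  U (U-turn (180°)) -> East
  L (left (90° counter-clockwise)) -> North
  R (right (90° clockwise)) -> East
  L (left (90° counter-clockwise)) -> North
Final: North

Answer: Final heading: North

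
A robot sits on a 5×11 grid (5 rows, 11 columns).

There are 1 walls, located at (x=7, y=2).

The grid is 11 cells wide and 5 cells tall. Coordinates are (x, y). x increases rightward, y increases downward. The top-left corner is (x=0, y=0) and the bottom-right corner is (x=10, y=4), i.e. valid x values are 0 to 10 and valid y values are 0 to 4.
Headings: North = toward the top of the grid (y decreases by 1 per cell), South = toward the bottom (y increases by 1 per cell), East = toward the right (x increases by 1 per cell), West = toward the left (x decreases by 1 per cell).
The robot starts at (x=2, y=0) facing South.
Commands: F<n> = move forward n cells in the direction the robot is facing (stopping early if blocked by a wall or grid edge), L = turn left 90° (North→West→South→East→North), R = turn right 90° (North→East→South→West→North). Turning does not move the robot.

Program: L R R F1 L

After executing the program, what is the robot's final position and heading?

Start: (x=2, y=0), facing South
  L: turn left, now facing East
  R: turn right, now facing South
  R: turn right, now facing West
  F1: move forward 1, now at (x=1, y=0)
  L: turn left, now facing South
Final: (x=1, y=0), facing South

Answer: Final position: (x=1, y=0), facing South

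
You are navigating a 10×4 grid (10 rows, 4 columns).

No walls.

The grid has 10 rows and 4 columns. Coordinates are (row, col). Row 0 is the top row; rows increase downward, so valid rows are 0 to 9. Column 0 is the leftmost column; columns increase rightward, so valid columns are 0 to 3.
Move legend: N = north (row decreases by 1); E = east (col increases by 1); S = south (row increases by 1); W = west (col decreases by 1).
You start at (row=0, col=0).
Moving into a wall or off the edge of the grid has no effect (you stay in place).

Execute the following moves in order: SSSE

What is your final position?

Start: (row=0, col=0)
  S (south): (row=0, col=0) -> (row=1, col=0)
  S (south): (row=1, col=0) -> (row=2, col=0)
  S (south): (row=2, col=0) -> (row=3, col=0)
  E (east): (row=3, col=0) -> (row=3, col=1)
Final: (row=3, col=1)

Answer: Final position: (row=3, col=1)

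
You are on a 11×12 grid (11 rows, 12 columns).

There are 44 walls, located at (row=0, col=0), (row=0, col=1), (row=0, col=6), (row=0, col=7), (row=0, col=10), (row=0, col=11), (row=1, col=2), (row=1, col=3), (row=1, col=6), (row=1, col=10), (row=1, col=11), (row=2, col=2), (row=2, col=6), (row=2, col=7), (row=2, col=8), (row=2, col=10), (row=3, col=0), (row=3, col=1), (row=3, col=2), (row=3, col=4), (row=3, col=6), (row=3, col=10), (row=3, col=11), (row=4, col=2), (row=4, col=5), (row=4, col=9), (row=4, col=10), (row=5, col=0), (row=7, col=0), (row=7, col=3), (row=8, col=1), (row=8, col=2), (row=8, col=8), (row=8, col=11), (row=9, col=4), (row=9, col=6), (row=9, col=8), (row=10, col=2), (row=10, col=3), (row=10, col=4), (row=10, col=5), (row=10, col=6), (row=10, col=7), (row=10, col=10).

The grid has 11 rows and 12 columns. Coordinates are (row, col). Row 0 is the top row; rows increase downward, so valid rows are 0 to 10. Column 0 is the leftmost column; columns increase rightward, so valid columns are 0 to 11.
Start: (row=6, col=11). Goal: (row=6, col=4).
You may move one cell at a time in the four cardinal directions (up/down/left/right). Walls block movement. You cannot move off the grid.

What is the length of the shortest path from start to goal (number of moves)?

BFS from (row=6, col=11) until reaching (row=6, col=4):
  Distance 0: (row=6, col=11)
  Distance 1: (row=5, col=11), (row=6, col=10), (row=7, col=11)
  Distance 2: (row=4, col=11), (row=5, col=10), (row=6, col=9), (row=7, col=10)
  Distance 3: (row=5, col=9), (row=6, col=8), (row=7, col=9), (row=8, col=10)
  Distance 4: (row=5, col=8), (row=6, col=7), (row=7, col=8), (row=8, col=9), (row=9, col=10)
  Distance 5: (row=4, col=8), (row=5, col=7), (row=6, col=6), (row=7, col=7), (row=9, col=9), (row=9, col=11)
  Distance 6: (row=3, col=8), (row=4, col=7), (row=5, col=6), (row=6, col=5), (row=7, col=6), (row=8, col=7), (row=10, col=9), (row=10, col=11)
  Distance 7: (row=3, col=7), (row=3, col=9), (row=4, col=6), (row=5, col=5), (row=6, col=4), (row=7, col=5), (row=8, col=6), (row=9, col=7), (row=10, col=8)  <- goal reached here
One shortest path (7 moves): (row=6, col=11) -> (row=6, col=10) -> (row=6, col=9) -> (row=6, col=8) -> (row=6, col=7) -> (row=6, col=6) -> (row=6, col=5) -> (row=6, col=4)

Answer: Shortest path length: 7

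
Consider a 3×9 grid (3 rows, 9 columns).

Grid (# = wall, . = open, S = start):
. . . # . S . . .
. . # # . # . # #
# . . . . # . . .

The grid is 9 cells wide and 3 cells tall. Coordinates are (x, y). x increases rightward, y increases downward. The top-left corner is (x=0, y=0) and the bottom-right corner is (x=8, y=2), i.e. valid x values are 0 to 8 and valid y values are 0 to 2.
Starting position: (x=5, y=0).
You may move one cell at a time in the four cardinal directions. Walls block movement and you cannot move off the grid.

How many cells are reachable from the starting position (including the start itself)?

BFS flood-fill from (x=5, y=0):
  Distance 0: (x=5, y=0)
  Distance 1: (x=4, y=0), (x=6, y=0)
  Distance 2: (x=7, y=0), (x=4, y=1), (x=6, y=1)
  Distance 3: (x=8, y=0), (x=4, y=2), (x=6, y=2)
  Distance 4: (x=3, y=2), (x=7, y=2)
  Distance 5: (x=2, y=2), (x=8, y=2)
  Distance 6: (x=1, y=2)
  Distance 7: (x=1, y=1)
  Distance 8: (x=1, y=0), (x=0, y=1)
  Distance 9: (x=0, y=0), (x=2, y=0)
Total reachable: 19 (grid has 19 open cells total)

Answer: Reachable cells: 19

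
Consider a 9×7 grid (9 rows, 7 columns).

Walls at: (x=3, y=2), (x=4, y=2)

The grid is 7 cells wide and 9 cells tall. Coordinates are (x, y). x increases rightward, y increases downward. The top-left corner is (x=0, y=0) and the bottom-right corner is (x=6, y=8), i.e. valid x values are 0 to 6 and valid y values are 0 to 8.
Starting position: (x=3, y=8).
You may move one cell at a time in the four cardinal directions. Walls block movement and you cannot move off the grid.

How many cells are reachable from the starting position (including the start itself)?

BFS flood-fill from (x=3, y=8):
  Distance 0: (x=3, y=8)
  Distance 1: (x=3, y=7), (x=2, y=8), (x=4, y=8)
  Distance 2: (x=3, y=6), (x=2, y=7), (x=4, y=7), (x=1, y=8), (x=5, y=8)
  Distance 3: (x=3, y=5), (x=2, y=6), (x=4, y=6), (x=1, y=7), (x=5, y=7), (x=0, y=8), (x=6, y=8)
  Distance 4: (x=3, y=4), (x=2, y=5), (x=4, y=5), (x=1, y=6), (x=5, y=6), (x=0, y=7), (x=6, y=7)
  Distance 5: (x=3, y=3), (x=2, y=4), (x=4, y=4), (x=1, y=5), (x=5, y=5), (x=0, y=6), (x=6, y=6)
  Distance 6: (x=2, y=3), (x=4, y=3), (x=1, y=4), (x=5, y=4), (x=0, y=5), (x=6, y=5)
  Distance 7: (x=2, y=2), (x=1, y=3), (x=5, y=3), (x=0, y=4), (x=6, y=4)
  Distance 8: (x=2, y=1), (x=1, y=2), (x=5, y=2), (x=0, y=3), (x=6, y=3)
  Distance 9: (x=2, y=0), (x=1, y=1), (x=3, y=1), (x=5, y=1), (x=0, y=2), (x=6, y=2)
  Distance 10: (x=1, y=0), (x=3, y=0), (x=5, y=0), (x=0, y=1), (x=4, y=1), (x=6, y=1)
  Distance 11: (x=0, y=0), (x=4, y=0), (x=6, y=0)
Total reachable: 61 (grid has 61 open cells total)

Answer: Reachable cells: 61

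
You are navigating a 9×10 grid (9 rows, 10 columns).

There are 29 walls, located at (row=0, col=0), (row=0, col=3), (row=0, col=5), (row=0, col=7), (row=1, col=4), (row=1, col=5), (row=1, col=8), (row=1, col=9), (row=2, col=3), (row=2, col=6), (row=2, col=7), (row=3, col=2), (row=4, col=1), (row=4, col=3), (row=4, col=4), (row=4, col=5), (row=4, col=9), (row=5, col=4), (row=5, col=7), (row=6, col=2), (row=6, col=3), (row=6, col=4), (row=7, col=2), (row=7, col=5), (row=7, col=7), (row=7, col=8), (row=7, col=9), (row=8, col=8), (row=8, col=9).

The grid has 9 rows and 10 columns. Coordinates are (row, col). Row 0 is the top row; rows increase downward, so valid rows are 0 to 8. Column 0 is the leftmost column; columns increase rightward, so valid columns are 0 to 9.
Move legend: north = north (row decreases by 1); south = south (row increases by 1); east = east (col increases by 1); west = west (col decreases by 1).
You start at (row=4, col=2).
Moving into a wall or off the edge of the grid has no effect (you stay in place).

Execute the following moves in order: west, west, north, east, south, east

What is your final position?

Start: (row=4, col=2)
  west (west): blocked, stay at (row=4, col=2)
  west (west): blocked, stay at (row=4, col=2)
  north (north): blocked, stay at (row=4, col=2)
  east (east): blocked, stay at (row=4, col=2)
  south (south): (row=4, col=2) -> (row=5, col=2)
  east (east): (row=5, col=2) -> (row=5, col=3)
Final: (row=5, col=3)

Answer: Final position: (row=5, col=3)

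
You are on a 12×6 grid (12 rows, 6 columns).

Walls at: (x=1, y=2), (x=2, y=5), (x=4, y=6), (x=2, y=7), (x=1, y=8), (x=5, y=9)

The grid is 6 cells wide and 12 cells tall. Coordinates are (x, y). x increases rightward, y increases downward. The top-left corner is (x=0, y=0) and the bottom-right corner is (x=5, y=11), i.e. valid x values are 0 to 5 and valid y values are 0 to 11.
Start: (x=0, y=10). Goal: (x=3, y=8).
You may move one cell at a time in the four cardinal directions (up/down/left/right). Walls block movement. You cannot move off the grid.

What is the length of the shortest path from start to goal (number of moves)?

Answer: Shortest path length: 5

Derivation:
BFS from (x=0, y=10) until reaching (x=3, y=8):
  Distance 0: (x=0, y=10)
  Distance 1: (x=0, y=9), (x=1, y=10), (x=0, y=11)
  Distance 2: (x=0, y=8), (x=1, y=9), (x=2, y=10), (x=1, y=11)
  Distance 3: (x=0, y=7), (x=2, y=9), (x=3, y=10), (x=2, y=11)
  Distance 4: (x=0, y=6), (x=1, y=7), (x=2, y=8), (x=3, y=9), (x=4, y=10), (x=3, y=11)
  Distance 5: (x=0, y=5), (x=1, y=6), (x=3, y=8), (x=4, y=9), (x=5, y=10), (x=4, y=11)  <- goal reached here
One shortest path (5 moves): (x=0, y=10) -> (x=1, y=10) -> (x=2, y=10) -> (x=3, y=10) -> (x=3, y=9) -> (x=3, y=8)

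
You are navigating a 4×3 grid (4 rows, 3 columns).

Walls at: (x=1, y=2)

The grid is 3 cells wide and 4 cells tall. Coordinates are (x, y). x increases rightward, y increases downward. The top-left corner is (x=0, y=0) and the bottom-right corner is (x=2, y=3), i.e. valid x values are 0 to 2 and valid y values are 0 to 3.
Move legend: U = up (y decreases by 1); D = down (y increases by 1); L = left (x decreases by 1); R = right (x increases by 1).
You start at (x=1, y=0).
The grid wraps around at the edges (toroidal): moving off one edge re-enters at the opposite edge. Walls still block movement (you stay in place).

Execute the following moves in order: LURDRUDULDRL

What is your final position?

Answer: Final position: (x=1, y=0)

Derivation:
Start: (x=1, y=0)
  L (left): (x=1, y=0) -> (x=0, y=0)
  U (up): (x=0, y=0) -> (x=0, y=3)
  R (right): (x=0, y=3) -> (x=1, y=3)
  D (down): (x=1, y=3) -> (x=1, y=0)
  R (right): (x=1, y=0) -> (x=2, y=0)
  U (up): (x=2, y=0) -> (x=2, y=3)
  D (down): (x=2, y=3) -> (x=2, y=0)
  U (up): (x=2, y=0) -> (x=2, y=3)
  L (left): (x=2, y=3) -> (x=1, y=3)
  D (down): (x=1, y=3) -> (x=1, y=0)
  R (right): (x=1, y=0) -> (x=2, y=0)
  L (left): (x=2, y=0) -> (x=1, y=0)
Final: (x=1, y=0)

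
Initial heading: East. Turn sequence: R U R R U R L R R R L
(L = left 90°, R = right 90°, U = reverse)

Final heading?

Answer: Final heading: South

Derivation:
Start: East
  R (right (90° clockwise)) -> South
  U (U-turn (180°)) -> North
  R (right (90° clockwise)) -> East
  R (right (90° clockwise)) -> South
  U (U-turn (180°)) -> North
  R (right (90° clockwise)) -> East
  L (left (90° counter-clockwise)) -> North
  R (right (90° clockwise)) -> East
  R (right (90° clockwise)) -> South
  R (right (90° clockwise)) -> West
  L (left (90° counter-clockwise)) -> South
Final: South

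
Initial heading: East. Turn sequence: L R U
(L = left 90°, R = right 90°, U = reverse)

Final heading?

Answer: Final heading: West

Derivation:
Start: East
  L (left (90° counter-clockwise)) -> North
  R (right (90° clockwise)) -> East
  U (U-turn (180°)) -> West
Final: West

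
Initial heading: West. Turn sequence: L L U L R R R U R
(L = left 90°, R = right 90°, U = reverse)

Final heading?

Answer: Final heading: North

Derivation:
Start: West
  L (left (90° counter-clockwise)) -> South
  L (left (90° counter-clockwise)) -> East
  U (U-turn (180°)) -> West
  L (left (90° counter-clockwise)) -> South
  R (right (90° clockwise)) -> West
  R (right (90° clockwise)) -> North
  R (right (90° clockwise)) -> East
  U (U-turn (180°)) -> West
  R (right (90° clockwise)) -> North
Final: North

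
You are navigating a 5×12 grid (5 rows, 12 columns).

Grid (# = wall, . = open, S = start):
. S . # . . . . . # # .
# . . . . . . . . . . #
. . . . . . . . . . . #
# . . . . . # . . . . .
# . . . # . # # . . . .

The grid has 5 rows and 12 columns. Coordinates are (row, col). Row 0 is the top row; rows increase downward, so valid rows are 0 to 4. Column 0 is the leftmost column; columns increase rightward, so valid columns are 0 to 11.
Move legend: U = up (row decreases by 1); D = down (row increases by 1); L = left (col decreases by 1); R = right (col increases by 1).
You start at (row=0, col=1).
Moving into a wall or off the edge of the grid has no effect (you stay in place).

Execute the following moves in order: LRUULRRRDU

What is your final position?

Start: (row=0, col=1)
  L (left): (row=0, col=1) -> (row=0, col=0)
  R (right): (row=0, col=0) -> (row=0, col=1)
  U (up): blocked, stay at (row=0, col=1)
  U (up): blocked, stay at (row=0, col=1)
  L (left): (row=0, col=1) -> (row=0, col=0)
  R (right): (row=0, col=0) -> (row=0, col=1)
  R (right): (row=0, col=1) -> (row=0, col=2)
  R (right): blocked, stay at (row=0, col=2)
  D (down): (row=0, col=2) -> (row=1, col=2)
  U (up): (row=1, col=2) -> (row=0, col=2)
Final: (row=0, col=2)

Answer: Final position: (row=0, col=2)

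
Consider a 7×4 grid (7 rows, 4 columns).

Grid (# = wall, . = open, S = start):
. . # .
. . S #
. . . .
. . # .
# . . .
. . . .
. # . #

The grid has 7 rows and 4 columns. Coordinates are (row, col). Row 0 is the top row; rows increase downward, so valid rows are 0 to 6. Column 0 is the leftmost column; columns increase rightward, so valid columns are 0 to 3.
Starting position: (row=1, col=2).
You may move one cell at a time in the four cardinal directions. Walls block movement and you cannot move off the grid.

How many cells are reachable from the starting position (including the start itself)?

BFS flood-fill from (row=1, col=2):
  Distance 0: (row=1, col=2)
  Distance 1: (row=1, col=1), (row=2, col=2)
  Distance 2: (row=0, col=1), (row=1, col=0), (row=2, col=1), (row=2, col=3)
  Distance 3: (row=0, col=0), (row=2, col=0), (row=3, col=1), (row=3, col=3)
  Distance 4: (row=3, col=0), (row=4, col=1), (row=4, col=3)
  Distance 5: (row=4, col=2), (row=5, col=1), (row=5, col=3)
  Distance 6: (row=5, col=0), (row=5, col=2)
  Distance 7: (row=6, col=0), (row=6, col=2)
Total reachable: 21 (grid has 22 open cells total)

Answer: Reachable cells: 21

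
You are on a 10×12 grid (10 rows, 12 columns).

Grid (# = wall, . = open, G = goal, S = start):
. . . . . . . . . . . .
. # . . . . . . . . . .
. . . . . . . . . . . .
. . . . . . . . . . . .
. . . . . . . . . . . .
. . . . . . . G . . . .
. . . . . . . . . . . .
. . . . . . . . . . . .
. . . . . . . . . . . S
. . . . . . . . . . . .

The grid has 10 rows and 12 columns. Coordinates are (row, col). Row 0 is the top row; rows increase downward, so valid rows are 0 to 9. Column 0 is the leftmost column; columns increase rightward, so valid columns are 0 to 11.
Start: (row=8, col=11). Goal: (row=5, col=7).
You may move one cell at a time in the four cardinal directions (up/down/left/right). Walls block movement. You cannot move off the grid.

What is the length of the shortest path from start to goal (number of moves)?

BFS from (row=8, col=11) until reaching (row=5, col=7):
  Distance 0: (row=8, col=11)
  Distance 1: (row=7, col=11), (row=8, col=10), (row=9, col=11)
  Distance 2: (row=6, col=11), (row=7, col=10), (row=8, col=9), (row=9, col=10)
  Distance 3: (row=5, col=11), (row=6, col=10), (row=7, col=9), (row=8, col=8), (row=9, col=9)
  Distance 4: (row=4, col=11), (row=5, col=10), (row=6, col=9), (row=7, col=8), (row=8, col=7), (row=9, col=8)
  Distance 5: (row=3, col=11), (row=4, col=10), (row=5, col=9), (row=6, col=8), (row=7, col=7), (row=8, col=6), (row=9, col=7)
  Distance 6: (row=2, col=11), (row=3, col=10), (row=4, col=9), (row=5, col=8), (row=6, col=7), (row=7, col=6), (row=8, col=5), (row=9, col=6)
  Distance 7: (row=1, col=11), (row=2, col=10), (row=3, col=9), (row=4, col=8), (row=5, col=7), (row=6, col=6), (row=7, col=5), (row=8, col=4), (row=9, col=5)  <- goal reached here
One shortest path (7 moves): (row=8, col=11) -> (row=8, col=10) -> (row=8, col=9) -> (row=8, col=8) -> (row=8, col=7) -> (row=7, col=7) -> (row=6, col=7) -> (row=5, col=7)

Answer: Shortest path length: 7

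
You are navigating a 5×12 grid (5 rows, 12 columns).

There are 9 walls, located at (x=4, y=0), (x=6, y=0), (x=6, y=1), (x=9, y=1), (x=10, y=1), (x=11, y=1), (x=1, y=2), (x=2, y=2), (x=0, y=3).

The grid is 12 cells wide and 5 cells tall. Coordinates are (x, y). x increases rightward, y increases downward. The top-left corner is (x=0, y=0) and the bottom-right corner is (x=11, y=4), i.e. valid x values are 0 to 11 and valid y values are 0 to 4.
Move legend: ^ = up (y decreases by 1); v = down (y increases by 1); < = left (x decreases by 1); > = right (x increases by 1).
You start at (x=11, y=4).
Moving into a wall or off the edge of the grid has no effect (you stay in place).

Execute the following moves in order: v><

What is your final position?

Start: (x=11, y=4)
  v (down): blocked, stay at (x=11, y=4)
  > (right): blocked, stay at (x=11, y=4)
  < (left): (x=11, y=4) -> (x=10, y=4)
Final: (x=10, y=4)

Answer: Final position: (x=10, y=4)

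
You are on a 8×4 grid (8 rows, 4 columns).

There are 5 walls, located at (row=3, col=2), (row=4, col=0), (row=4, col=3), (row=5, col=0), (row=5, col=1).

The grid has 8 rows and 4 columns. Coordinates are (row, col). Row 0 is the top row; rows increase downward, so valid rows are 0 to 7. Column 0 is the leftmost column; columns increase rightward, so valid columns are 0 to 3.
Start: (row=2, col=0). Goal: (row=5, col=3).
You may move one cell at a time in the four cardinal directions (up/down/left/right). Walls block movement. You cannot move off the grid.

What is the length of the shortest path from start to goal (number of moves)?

Answer: Shortest path length: 6

Derivation:
BFS from (row=2, col=0) until reaching (row=5, col=3):
  Distance 0: (row=2, col=0)
  Distance 1: (row=1, col=0), (row=2, col=1), (row=3, col=0)
  Distance 2: (row=0, col=0), (row=1, col=1), (row=2, col=2), (row=3, col=1)
  Distance 3: (row=0, col=1), (row=1, col=2), (row=2, col=3), (row=4, col=1)
  Distance 4: (row=0, col=2), (row=1, col=3), (row=3, col=3), (row=4, col=2)
  Distance 5: (row=0, col=3), (row=5, col=2)
  Distance 6: (row=5, col=3), (row=6, col=2)  <- goal reached here
One shortest path (6 moves): (row=2, col=0) -> (row=2, col=1) -> (row=3, col=1) -> (row=4, col=1) -> (row=4, col=2) -> (row=5, col=2) -> (row=5, col=3)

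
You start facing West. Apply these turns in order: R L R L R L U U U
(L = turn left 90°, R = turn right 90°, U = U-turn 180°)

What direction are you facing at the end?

Answer: Final heading: East

Derivation:
Start: West
  R (right (90° clockwise)) -> North
  L (left (90° counter-clockwise)) -> West
  R (right (90° clockwise)) -> North
  L (left (90° counter-clockwise)) -> West
  R (right (90° clockwise)) -> North
  L (left (90° counter-clockwise)) -> West
  U (U-turn (180°)) -> East
  U (U-turn (180°)) -> West
  U (U-turn (180°)) -> East
Final: East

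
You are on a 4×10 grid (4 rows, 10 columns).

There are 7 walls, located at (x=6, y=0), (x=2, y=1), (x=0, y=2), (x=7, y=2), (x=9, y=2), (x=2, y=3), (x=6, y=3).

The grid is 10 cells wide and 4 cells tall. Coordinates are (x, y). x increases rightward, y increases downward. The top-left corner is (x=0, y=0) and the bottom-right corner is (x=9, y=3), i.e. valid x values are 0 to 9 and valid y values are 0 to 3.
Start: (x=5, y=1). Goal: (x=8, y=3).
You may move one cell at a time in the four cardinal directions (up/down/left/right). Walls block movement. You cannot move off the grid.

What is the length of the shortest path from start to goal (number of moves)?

Answer: Shortest path length: 5

Derivation:
BFS from (x=5, y=1) until reaching (x=8, y=3):
  Distance 0: (x=5, y=1)
  Distance 1: (x=5, y=0), (x=4, y=1), (x=6, y=1), (x=5, y=2)
  Distance 2: (x=4, y=0), (x=3, y=1), (x=7, y=1), (x=4, y=2), (x=6, y=2), (x=5, y=3)
  Distance 3: (x=3, y=0), (x=7, y=0), (x=8, y=1), (x=3, y=2), (x=4, y=3)
  Distance 4: (x=2, y=0), (x=8, y=0), (x=9, y=1), (x=2, y=2), (x=8, y=2), (x=3, y=3)
  Distance 5: (x=1, y=0), (x=9, y=0), (x=1, y=2), (x=8, y=3)  <- goal reached here
One shortest path (5 moves): (x=5, y=1) -> (x=6, y=1) -> (x=7, y=1) -> (x=8, y=1) -> (x=8, y=2) -> (x=8, y=3)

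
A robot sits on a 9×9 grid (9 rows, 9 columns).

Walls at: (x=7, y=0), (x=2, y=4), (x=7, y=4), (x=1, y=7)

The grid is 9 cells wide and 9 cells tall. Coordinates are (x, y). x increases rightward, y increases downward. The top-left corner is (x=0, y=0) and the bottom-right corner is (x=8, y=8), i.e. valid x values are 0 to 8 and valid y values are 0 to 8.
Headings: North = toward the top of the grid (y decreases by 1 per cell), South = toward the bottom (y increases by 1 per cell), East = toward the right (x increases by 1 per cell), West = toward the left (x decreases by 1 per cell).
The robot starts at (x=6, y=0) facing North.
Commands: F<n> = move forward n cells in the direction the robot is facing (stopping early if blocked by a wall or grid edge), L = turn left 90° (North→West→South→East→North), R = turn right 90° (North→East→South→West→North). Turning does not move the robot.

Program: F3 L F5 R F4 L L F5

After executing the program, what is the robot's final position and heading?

Start: (x=6, y=0), facing North
  F3: move forward 0/3 (blocked), now at (x=6, y=0)
  L: turn left, now facing West
  F5: move forward 5, now at (x=1, y=0)
  R: turn right, now facing North
  F4: move forward 0/4 (blocked), now at (x=1, y=0)
  L: turn left, now facing West
  L: turn left, now facing South
  F5: move forward 5, now at (x=1, y=5)
Final: (x=1, y=5), facing South

Answer: Final position: (x=1, y=5), facing South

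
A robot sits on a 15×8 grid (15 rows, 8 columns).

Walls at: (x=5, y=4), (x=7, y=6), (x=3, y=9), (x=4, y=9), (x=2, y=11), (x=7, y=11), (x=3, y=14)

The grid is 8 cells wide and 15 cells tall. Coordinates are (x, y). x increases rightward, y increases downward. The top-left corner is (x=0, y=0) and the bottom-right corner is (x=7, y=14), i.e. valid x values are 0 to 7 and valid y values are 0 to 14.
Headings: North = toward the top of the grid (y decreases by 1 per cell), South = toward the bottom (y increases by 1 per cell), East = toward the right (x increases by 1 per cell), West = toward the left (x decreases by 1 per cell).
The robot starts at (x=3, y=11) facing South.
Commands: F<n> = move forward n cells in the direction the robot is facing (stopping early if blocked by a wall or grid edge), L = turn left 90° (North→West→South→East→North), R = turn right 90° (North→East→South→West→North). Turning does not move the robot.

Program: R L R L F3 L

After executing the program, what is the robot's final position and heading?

Answer: Final position: (x=3, y=13), facing East

Derivation:
Start: (x=3, y=11), facing South
  R: turn right, now facing West
  L: turn left, now facing South
  R: turn right, now facing West
  L: turn left, now facing South
  F3: move forward 2/3 (blocked), now at (x=3, y=13)
  L: turn left, now facing East
Final: (x=3, y=13), facing East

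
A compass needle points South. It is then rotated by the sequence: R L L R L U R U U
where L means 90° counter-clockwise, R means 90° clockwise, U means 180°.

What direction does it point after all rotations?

Answer: Final heading: North

Derivation:
Start: South
  R (right (90° clockwise)) -> West
  L (left (90° counter-clockwise)) -> South
  L (left (90° counter-clockwise)) -> East
  R (right (90° clockwise)) -> South
  L (left (90° counter-clockwise)) -> East
  U (U-turn (180°)) -> West
  R (right (90° clockwise)) -> North
  U (U-turn (180°)) -> South
  U (U-turn (180°)) -> North
Final: North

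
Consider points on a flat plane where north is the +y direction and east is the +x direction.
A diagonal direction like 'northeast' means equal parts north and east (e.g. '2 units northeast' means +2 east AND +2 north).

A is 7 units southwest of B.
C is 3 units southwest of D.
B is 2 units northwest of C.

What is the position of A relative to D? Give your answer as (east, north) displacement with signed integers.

Place D at the origin (east=0, north=0).
  C is 3 units southwest of D: delta (east=-3, north=-3); C at (east=-3, north=-3).
  B is 2 units northwest of C: delta (east=-2, north=+2); B at (east=-5, north=-1).
  A is 7 units southwest of B: delta (east=-7, north=-7); A at (east=-12, north=-8).
Therefore A relative to D: (east=-12, north=-8).

Answer: A is at (east=-12, north=-8) relative to D.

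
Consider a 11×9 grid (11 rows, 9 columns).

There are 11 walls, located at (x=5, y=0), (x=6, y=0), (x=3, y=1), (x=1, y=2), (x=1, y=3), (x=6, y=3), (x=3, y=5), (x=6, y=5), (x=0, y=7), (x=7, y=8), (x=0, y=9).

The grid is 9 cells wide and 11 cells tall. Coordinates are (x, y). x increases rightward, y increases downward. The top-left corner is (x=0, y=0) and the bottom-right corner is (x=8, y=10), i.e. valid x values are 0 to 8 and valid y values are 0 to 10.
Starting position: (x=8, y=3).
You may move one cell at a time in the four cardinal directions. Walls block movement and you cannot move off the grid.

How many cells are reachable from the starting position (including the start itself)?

Answer: Reachable cells: 88

Derivation:
BFS flood-fill from (x=8, y=3):
  Distance 0: (x=8, y=3)
  Distance 1: (x=8, y=2), (x=7, y=3), (x=8, y=4)
  Distance 2: (x=8, y=1), (x=7, y=2), (x=7, y=4), (x=8, y=5)
  Distance 3: (x=8, y=0), (x=7, y=1), (x=6, y=2), (x=6, y=4), (x=7, y=5), (x=8, y=6)
  Distance 4: (x=7, y=0), (x=6, y=1), (x=5, y=2), (x=5, y=4), (x=7, y=6), (x=8, y=7)
  Distance 5: (x=5, y=1), (x=4, y=2), (x=5, y=3), (x=4, y=4), (x=5, y=5), (x=6, y=6), (x=7, y=7), (x=8, y=8)
  Distance 6: (x=4, y=1), (x=3, y=2), (x=4, y=3), (x=3, y=4), (x=4, y=5), (x=5, y=6), (x=6, y=7), (x=8, y=9)
  Distance 7: (x=4, y=0), (x=2, y=2), (x=3, y=3), (x=2, y=4), (x=4, y=6), (x=5, y=7), (x=6, y=8), (x=7, y=9), (x=8, y=10)
  Distance 8: (x=3, y=0), (x=2, y=1), (x=2, y=3), (x=1, y=4), (x=2, y=5), (x=3, y=6), (x=4, y=7), (x=5, y=8), (x=6, y=9), (x=7, y=10)
  Distance 9: (x=2, y=0), (x=1, y=1), (x=0, y=4), (x=1, y=5), (x=2, y=6), (x=3, y=7), (x=4, y=8), (x=5, y=9), (x=6, y=10)
  Distance 10: (x=1, y=0), (x=0, y=1), (x=0, y=3), (x=0, y=5), (x=1, y=6), (x=2, y=7), (x=3, y=8), (x=4, y=9), (x=5, y=10)
  Distance 11: (x=0, y=0), (x=0, y=2), (x=0, y=6), (x=1, y=7), (x=2, y=8), (x=3, y=9), (x=4, y=10)
  Distance 12: (x=1, y=8), (x=2, y=9), (x=3, y=10)
  Distance 13: (x=0, y=8), (x=1, y=9), (x=2, y=10)
  Distance 14: (x=1, y=10)
  Distance 15: (x=0, y=10)
Total reachable: 88 (grid has 88 open cells total)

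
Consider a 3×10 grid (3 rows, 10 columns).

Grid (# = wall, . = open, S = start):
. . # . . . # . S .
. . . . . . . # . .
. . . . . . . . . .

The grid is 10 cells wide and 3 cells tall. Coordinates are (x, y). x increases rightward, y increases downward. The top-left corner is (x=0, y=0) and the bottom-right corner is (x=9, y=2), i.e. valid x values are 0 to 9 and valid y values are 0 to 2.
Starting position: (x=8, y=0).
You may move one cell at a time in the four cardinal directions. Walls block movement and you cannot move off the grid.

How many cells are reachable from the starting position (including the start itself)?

Answer: Reachable cells: 27

Derivation:
BFS flood-fill from (x=8, y=0):
  Distance 0: (x=8, y=0)
  Distance 1: (x=7, y=0), (x=9, y=0), (x=8, y=1)
  Distance 2: (x=9, y=1), (x=8, y=2)
  Distance 3: (x=7, y=2), (x=9, y=2)
  Distance 4: (x=6, y=2)
  Distance 5: (x=6, y=1), (x=5, y=2)
  Distance 6: (x=5, y=1), (x=4, y=2)
  Distance 7: (x=5, y=0), (x=4, y=1), (x=3, y=2)
  Distance 8: (x=4, y=0), (x=3, y=1), (x=2, y=2)
  Distance 9: (x=3, y=0), (x=2, y=1), (x=1, y=2)
  Distance 10: (x=1, y=1), (x=0, y=2)
  Distance 11: (x=1, y=0), (x=0, y=1)
  Distance 12: (x=0, y=0)
Total reachable: 27 (grid has 27 open cells total)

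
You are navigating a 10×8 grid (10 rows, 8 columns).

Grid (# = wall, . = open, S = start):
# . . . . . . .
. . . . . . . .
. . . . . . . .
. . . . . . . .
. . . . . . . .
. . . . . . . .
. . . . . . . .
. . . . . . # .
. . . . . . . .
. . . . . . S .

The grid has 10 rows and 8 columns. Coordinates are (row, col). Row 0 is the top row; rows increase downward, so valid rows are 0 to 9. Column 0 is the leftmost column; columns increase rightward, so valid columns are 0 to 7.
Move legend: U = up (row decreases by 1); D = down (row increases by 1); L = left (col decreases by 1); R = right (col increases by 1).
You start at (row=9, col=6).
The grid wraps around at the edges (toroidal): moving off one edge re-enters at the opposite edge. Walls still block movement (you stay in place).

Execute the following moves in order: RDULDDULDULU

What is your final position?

Start: (row=9, col=6)
  R (right): (row=9, col=6) -> (row=9, col=7)
  D (down): (row=9, col=7) -> (row=0, col=7)
  U (up): (row=0, col=7) -> (row=9, col=7)
  L (left): (row=9, col=7) -> (row=9, col=6)
  D (down): (row=9, col=6) -> (row=0, col=6)
  D (down): (row=0, col=6) -> (row=1, col=6)
  U (up): (row=1, col=6) -> (row=0, col=6)
  L (left): (row=0, col=6) -> (row=0, col=5)
  D (down): (row=0, col=5) -> (row=1, col=5)
  U (up): (row=1, col=5) -> (row=0, col=5)
  L (left): (row=0, col=5) -> (row=0, col=4)
  U (up): (row=0, col=4) -> (row=9, col=4)
Final: (row=9, col=4)

Answer: Final position: (row=9, col=4)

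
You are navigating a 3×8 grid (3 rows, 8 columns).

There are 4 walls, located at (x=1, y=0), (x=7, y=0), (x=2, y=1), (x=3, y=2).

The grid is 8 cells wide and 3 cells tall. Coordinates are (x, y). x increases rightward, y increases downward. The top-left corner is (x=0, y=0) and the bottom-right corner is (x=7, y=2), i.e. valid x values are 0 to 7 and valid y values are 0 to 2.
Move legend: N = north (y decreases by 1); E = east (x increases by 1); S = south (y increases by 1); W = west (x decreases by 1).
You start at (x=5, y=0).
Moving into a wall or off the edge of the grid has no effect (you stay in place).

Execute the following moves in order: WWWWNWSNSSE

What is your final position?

Start: (x=5, y=0)
  W (west): (x=5, y=0) -> (x=4, y=0)
  W (west): (x=4, y=0) -> (x=3, y=0)
  W (west): (x=3, y=0) -> (x=2, y=0)
  W (west): blocked, stay at (x=2, y=0)
  N (north): blocked, stay at (x=2, y=0)
  W (west): blocked, stay at (x=2, y=0)
  S (south): blocked, stay at (x=2, y=0)
  N (north): blocked, stay at (x=2, y=0)
  S (south): blocked, stay at (x=2, y=0)
  S (south): blocked, stay at (x=2, y=0)
  E (east): (x=2, y=0) -> (x=3, y=0)
Final: (x=3, y=0)

Answer: Final position: (x=3, y=0)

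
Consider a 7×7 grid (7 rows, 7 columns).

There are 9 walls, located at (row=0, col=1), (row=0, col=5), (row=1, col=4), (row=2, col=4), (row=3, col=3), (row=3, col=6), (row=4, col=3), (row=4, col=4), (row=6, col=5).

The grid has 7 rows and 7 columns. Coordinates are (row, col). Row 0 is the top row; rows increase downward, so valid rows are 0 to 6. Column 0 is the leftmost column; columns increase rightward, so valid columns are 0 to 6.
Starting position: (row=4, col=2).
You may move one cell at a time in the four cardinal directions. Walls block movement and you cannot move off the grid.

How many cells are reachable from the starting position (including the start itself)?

BFS flood-fill from (row=4, col=2):
  Distance 0: (row=4, col=2)
  Distance 1: (row=3, col=2), (row=4, col=1), (row=5, col=2)
  Distance 2: (row=2, col=2), (row=3, col=1), (row=4, col=0), (row=5, col=1), (row=5, col=3), (row=6, col=2)
  Distance 3: (row=1, col=2), (row=2, col=1), (row=2, col=3), (row=3, col=0), (row=5, col=0), (row=5, col=4), (row=6, col=1), (row=6, col=3)
  Distance 4: (row=0, col=2), (row=1, col=1), (row=1, col=3), (row=2, col=0), (row=5, col=5), (row=6, col=0), (row=6, col=4)
  Distance 5: (row=0, col=3), (row=1, col=0), (row=4, col=5), (row=5, col=6)
  Distance 6: (row=0, col=0), (row=0, col=4), (row=3, col=5), (row=4, col=6), (row=6, col=6)
  Distance 7: (row=2, col=5), (row=3, col=4)
  Distance 8: (row=1, col=5), (row=2, col=6)
  Distance 9: (row=1, col=6)
  Distance 10: (row=0, col=6)
Total reachable: 40 (grid has 40 open cells total)

Answer: Reachable cells: 40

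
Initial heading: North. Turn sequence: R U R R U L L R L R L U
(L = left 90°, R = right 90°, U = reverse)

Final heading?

Start: North
  R (right (90° clockwise)) -> East
  U (U-turn (180°)) -> West
  R (right (90° clockwise)) -> North
  R (right (90° clockwise)) -> East
  U (U-turn (180°)) -> West
  L (left (90° counter-clockwise)) -> South
  L (left (90° counter-clockwise)) -> East
  R (right (90° clockwise)) -> South
  L (left (90° counter-clockwise)) -> East
  R (right (90° clockwise)) -> South
  L (left (90° counter-clockwise)) -> East
  U (U-turn (180°)) -> West
Final: West

Answer: Final heading: West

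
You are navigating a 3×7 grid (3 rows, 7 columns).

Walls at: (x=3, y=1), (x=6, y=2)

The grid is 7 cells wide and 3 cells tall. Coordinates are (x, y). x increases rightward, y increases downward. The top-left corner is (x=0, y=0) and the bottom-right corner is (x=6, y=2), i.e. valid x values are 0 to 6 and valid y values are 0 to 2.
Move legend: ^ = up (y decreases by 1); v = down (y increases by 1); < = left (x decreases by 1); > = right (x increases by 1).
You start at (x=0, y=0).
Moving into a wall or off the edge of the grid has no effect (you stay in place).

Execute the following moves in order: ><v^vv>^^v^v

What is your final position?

Start: (x=0, y=0)
  > (right): (x=0, y=0) -> (x=1, y=0)
  < (left): (x=1, y=0) -> (x=0, y=0)
  v (down): (x=0, y=0) -> (x=0, y=1)
  ^ (up): (x=0, y=1) -> (x=0, y=0)
  v (down): (x=0, y=0) -> (x=0, y=1)
  v (down): (x=0, y=1) -> (x=0, y=2)
  > (right): (x=0, y=2) -> (x=1, y=2)
  ^ (up): (x=1, y=2) -> (x=1, y=1)
  ^ (up): (x=1, y=1) -> (x=1, y=0)
  v (down): (x=1, y=0) -> (x=1, y=1)
  ^ (up): (x=1, y=1) -> (x=1, y=0)
  v (down): (x=1, y=0) -> (x=1, y=1)
Final: (x=1, y=1)

Answer: Final position: (x=1, y=1)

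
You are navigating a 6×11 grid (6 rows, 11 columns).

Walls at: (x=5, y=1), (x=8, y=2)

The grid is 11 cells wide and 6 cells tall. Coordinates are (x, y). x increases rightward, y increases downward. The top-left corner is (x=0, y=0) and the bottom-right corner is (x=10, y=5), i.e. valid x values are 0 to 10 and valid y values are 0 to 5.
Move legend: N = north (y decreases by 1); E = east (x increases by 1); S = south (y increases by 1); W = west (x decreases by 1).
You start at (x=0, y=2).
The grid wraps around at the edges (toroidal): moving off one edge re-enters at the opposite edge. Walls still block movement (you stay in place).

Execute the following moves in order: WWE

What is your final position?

Start: (x=0, y=2)
  W (west): (x=0, y=2) -> (x=10, y=2)
  W (west): (x=10, y=2) -> (x=9, y=2)
  E (east): (x=9, y=2) -> (x=10, y=2)
Final: (x=10, y=2)

Answer: Final position: (x=10, y=2)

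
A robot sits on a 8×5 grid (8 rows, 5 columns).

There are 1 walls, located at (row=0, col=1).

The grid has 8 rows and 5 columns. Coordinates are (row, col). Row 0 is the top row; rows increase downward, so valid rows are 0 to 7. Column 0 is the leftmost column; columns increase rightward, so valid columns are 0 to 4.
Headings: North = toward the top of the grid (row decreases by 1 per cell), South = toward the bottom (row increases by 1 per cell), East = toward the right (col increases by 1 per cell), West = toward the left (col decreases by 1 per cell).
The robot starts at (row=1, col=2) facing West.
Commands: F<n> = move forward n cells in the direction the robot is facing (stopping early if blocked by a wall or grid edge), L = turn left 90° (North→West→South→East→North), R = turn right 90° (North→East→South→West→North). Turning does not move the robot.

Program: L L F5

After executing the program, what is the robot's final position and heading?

Answer: Final position: (row=1, col=4), facing East

Derivation:
Start: (row=1, col=2), facing West
  L: turn left, now facing South
  L: turn left, now facing East
  F5: move forward 2/5 (blocked), now at (row=1, col=4)
Final: (row=1, col=4), facing East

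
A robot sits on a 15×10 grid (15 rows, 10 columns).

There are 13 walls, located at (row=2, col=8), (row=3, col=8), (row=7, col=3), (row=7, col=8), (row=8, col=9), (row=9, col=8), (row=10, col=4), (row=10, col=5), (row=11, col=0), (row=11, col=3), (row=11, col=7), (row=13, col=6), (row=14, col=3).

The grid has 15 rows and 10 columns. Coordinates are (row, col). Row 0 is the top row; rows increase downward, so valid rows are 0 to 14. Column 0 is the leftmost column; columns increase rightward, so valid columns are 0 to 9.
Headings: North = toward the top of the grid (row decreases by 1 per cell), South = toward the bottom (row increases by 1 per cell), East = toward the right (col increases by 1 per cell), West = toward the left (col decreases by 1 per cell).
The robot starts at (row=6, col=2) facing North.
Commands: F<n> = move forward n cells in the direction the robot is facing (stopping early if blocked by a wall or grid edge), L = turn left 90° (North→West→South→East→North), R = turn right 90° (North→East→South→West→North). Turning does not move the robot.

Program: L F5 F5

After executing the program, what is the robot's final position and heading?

Answer: Final position: (row=6, col=0), facing West

Derivation:
Start: (row=6, col=2), facing North
  L: turn left, now facing West
  F5: move forward 2/5 (blocked), now at (row=6, col=0)
  F5: move forward 0/5 (blocked), now at (row=6, col=0)
Final: (row=6, col=0), facing West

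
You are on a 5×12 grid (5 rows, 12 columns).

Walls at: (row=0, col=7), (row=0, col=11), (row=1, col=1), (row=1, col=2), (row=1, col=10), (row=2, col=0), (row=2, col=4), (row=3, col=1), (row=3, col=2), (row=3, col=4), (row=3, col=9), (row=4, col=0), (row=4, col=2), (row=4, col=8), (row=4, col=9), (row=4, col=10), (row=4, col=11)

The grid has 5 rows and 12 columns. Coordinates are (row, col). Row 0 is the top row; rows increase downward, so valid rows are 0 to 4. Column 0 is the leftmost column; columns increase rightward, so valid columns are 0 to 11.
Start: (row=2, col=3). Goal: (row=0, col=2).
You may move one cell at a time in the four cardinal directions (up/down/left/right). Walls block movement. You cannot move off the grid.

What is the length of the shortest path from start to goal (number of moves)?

Answer: Shortest path length: 3

Derivation:
BFS from (row=2, col=3) until reaching (row=0, col=2):
  Distance 0: (row=2, col=3)
  Distance 1: (row=1, col=3), (row=2, col=2), (row=3, col=3)
  Distance 2: (row=0, col=3), (row=1, col=4), (row=2, col=1), (row=4, col=3)
  Distance 3: (row=0, col=2), (row=0, col=4), (row=1, col=5), (row=4, col=4)  <- goal reached here
One shortest path (3 moves): (row=2, col=3) -> (row=1, col=3) -> (row=0, col=3) -> (row=0, col=2)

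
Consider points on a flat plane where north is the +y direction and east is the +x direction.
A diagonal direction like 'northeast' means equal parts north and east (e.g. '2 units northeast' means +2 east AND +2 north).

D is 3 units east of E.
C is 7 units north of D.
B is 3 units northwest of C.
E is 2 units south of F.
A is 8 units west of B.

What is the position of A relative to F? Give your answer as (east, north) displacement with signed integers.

Answer: A is at (east=-8, north=8) relative to F.

Derivation:
Place F at the origin (east=0, north=0).
  E is 2 units south of F: delta (east=+0, north=-2); E at (east=0, north=-2).
  D is 3 units east of E: delta (east=+3, north=+0); D at (east=3, north=-2).
  C is 7 units north of D: delta (east=+0, north=+7); C at (east=3, north=5).
  B is 3 units northwest of C: delta (east=-3, north=+3); B at (east=0, north=8).
  A is 8 units west of B: delta (east=-8, north=+0); A at (east=-8, north=8).
Therefore A relative to F: (east=-8, north=8).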